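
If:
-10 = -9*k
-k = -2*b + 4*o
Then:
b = 2*o + 5/9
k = 10/9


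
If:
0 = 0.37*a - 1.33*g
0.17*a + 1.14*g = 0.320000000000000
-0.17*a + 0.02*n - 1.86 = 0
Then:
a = 0.66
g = 0.18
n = 98.58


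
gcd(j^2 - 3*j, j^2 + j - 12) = j - 3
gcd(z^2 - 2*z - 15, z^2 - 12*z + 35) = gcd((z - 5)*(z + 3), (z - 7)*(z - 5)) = z - 5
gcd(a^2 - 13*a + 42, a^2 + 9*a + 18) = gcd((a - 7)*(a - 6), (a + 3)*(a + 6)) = 1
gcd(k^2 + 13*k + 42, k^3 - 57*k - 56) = k + 7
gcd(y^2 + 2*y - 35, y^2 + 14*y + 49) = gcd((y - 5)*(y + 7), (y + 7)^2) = y + 7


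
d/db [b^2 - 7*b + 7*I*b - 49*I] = 2*b - 7 + 7*I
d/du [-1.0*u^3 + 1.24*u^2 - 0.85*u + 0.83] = -3.0*u^2 + 2.48*u - 0.85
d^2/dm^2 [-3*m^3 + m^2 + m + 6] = 2 - 18*m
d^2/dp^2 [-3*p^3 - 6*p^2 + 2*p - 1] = -18*p - 12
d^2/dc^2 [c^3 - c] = 6*c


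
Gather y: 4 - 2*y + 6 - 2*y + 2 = 12 - 4*y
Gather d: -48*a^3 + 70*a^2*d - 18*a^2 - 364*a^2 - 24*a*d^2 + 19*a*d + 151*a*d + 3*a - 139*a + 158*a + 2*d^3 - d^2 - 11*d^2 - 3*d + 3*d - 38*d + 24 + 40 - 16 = -48*a^3 - 382*a^2 + 22*a + 2*d^3 + d^2*(-24*a - 12) + d*(70*a^2 + 170*a - 38) + 48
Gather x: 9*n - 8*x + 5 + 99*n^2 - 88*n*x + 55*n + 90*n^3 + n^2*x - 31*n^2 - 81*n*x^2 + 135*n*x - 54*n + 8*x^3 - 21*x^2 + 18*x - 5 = 90*n^3 + 68*n^2 + 10*n + 8*x^3 + x^2*(-81*n - 21) + x*(n^2 + 47*n + 10)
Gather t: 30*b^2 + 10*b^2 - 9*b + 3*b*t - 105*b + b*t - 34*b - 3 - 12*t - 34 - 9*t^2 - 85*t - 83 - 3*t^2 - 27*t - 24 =40*b^2 - 148*b - 12*t^2 + t*(4*b - 124) - 144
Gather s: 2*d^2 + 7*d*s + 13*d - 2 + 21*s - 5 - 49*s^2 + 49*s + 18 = 2*d^2 + 13*d - 49*s^2 + s*(7*d + 70) + 11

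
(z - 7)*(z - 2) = z^2 - 9*z + 14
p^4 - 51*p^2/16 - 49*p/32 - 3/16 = (p - 2)*(p + 1/4)^2*(p + 3/2)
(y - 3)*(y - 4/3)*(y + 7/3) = y^3 - 2*y^2 - 55*y/9 + 28/3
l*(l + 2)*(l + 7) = l^3 + 9*l^2 + 14*l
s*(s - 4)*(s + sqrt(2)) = s^3 - 4*s^2 + sqrt(2)*s^2 - 4*sqrt(2)*s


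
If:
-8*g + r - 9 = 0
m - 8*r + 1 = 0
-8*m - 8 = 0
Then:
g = -9/8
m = -1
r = 0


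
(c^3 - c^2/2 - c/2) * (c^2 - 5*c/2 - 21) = c^5 - 3*c^4 - 81*c^3/4 + 47*c^2/4 + 21*c/2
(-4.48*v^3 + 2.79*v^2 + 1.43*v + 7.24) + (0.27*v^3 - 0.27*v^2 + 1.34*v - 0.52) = -4.21*v^3 + 2.52*v^2 + 2.77*v + 6.72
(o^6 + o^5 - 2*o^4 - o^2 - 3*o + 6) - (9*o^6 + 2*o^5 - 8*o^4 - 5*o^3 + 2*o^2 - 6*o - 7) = -8*o^6 - o^5 + 6*o^4 + 5*o^3 - 3*o^2 + 3*o + 13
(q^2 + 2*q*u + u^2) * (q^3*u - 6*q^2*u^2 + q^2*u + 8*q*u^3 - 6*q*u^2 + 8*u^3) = q^5*u - 4*q^4*u^2 + q^4*u - 3*q^3*u^3 - 4*q^3*u^2 + 10*q^2*u^4 - 3*q^2*u^3 + 8*q*u^5 + 10*q*u^4 + 8*u^5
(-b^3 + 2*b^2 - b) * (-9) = 9*b^3 - 18*b^2 + 9*b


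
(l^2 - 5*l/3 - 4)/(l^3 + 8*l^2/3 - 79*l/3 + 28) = (3*l + 4)/(3*l^2 + 17*l - 28)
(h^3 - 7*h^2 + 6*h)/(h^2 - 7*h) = (h^2 - 7*h + 6)/(h - 7)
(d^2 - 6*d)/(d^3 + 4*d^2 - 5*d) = (d - 6)/(d^2 + 4*d - 5)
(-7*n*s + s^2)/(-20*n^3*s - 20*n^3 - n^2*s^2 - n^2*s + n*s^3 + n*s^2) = s*(7*n - s)/(n*(20*n^2*s + 20*n^2 + n*s^2 + n*s - s^3 - s^2))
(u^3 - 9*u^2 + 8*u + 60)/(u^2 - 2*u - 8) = (u^2 - 11*u + 30)/(u - 4)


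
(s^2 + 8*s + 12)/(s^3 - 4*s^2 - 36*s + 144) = (s + 2)/(s^2 - 10*s + 24)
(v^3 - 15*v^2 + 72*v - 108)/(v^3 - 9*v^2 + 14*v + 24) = (v^2 - 9*v + 18)/(v^2 - 3*v - 4)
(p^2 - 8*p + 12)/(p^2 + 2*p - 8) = (p - 6)/(p + 4)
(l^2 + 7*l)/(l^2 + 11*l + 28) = l/(l + 4)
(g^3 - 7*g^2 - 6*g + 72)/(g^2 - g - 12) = g - 6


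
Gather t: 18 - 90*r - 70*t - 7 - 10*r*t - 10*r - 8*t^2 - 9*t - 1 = -100*r - 8*t^2 + t*(-10*r - 79) + 10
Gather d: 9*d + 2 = 9*d + 2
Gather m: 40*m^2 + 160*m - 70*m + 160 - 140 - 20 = 40*m^2 + 90*m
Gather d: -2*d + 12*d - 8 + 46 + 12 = 10*d + 50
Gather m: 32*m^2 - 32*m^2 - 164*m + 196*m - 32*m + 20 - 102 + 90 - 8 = 0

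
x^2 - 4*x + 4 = (x - 2)^2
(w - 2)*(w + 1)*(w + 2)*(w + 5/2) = w^4 + 7*w^3/2 - 3*w^2/2 - 14*w - 10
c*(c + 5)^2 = c^3 + 10*c^2 + 25*c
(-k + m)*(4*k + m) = -4*k^2 + 3*k*m + m^2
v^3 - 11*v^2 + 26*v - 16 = (v - 8)*(v - 2)*(v - 1)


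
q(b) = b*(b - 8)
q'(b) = 2*b - 8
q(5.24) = -14.46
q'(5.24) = 2.48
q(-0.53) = 4.52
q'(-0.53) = -9.06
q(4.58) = -15.66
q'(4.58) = 1.16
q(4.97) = -15.06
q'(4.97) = 1.94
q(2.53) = -13.84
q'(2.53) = -2.94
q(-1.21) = 11.14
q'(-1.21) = -10.42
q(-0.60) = 5.16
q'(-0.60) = -9.20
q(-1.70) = 16.49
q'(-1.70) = -11.40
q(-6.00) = 84.00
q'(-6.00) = -20.00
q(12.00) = 48.00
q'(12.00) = 16.00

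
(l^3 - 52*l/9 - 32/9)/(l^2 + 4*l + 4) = (l^2 - 2*l - 16/9)/(l + 2)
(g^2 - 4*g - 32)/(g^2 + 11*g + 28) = (g - 8)/(g + 7)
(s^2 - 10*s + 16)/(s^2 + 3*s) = (s^2 - 10*s + 16)/(s*(s + 3))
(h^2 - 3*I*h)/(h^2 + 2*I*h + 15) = h/(h + 5*I)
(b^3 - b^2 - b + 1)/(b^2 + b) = b - 2 + 1/b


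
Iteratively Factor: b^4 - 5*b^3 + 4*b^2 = (b)*(b^3 - 5*b^2 + 4*b) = b*(b - 1)*(b^2 - 4*b) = b^2*(b - 1)*(b - 4)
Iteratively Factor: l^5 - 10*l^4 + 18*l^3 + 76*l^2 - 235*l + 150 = (l - 5)*(l^4 - 5*l^3 - 7*l^2 + 41*l - 30) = (l - 5)^2*(l^3 - 7*l + 6) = (l - 5)^2*(l - 2)*(l^2 + 2*l - 3) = (l - 5)^2*(l - 2)*(l + 3)*(l - 1)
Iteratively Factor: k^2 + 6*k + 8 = (k + 4)*(k + 2)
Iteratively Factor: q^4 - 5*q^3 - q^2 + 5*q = (q)*(q^3 - 5*q^2 - q + 5) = q*(q + 1)*(q^2 - 6*q + 5) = q*(q - 5)*(q + 1)*(q - 1)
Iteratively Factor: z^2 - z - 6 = (z - 3)*(z + 2)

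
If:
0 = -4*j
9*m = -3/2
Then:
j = 0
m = -1/6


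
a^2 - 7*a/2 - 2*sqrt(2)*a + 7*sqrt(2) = (a - 7/2)*(a - 2*sqrt(2))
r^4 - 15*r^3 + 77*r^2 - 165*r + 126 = (r - 7)*(r - 3)^2*(r - 2)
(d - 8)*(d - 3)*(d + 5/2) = d^3 - 17*d^2/2 - 7*d/2 + 60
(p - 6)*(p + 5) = p^2 - p - 30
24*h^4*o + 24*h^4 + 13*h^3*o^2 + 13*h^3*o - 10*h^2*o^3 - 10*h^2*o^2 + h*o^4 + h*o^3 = (-8*h + o)*(-3*h + o)*(h + o)*(h*o + h)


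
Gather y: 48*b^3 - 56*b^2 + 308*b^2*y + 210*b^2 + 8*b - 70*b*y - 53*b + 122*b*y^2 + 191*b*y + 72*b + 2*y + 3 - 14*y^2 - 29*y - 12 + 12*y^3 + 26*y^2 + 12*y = 48*b^3 + 154*b^2 + 27*b + 12*y^3 + y^2*(122*b + 12) + y*(308*b^2 + 121*b - 15) - 9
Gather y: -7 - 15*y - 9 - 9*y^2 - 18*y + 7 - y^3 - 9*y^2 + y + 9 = -y^3 - 18*y^2 - 32*y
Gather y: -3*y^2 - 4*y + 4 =-3*y^2 - 4*y + 4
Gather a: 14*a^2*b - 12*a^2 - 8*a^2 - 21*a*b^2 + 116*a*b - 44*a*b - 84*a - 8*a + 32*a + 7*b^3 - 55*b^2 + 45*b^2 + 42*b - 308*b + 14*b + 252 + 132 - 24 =a^2*(14*b - 20) + a*(-21*b^2 + 72*b - 60) + 7*b^3 - 10*b^2 - 252*b + 360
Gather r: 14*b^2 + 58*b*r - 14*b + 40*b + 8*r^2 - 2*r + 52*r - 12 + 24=14*b^2 + 26*b + 8*r^2 + r*(58*b + 50) + 12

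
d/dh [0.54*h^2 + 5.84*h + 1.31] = 1.08*h + 5.84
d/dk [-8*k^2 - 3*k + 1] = -16*k - 3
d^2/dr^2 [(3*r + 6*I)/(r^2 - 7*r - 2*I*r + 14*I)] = 6*((7 - 3*r)*(r^2 - 7*r - 2*I*r + 14*I) + (r + 2*I)*(-2*r + 7 + 2*I)^2)/(r^2 - 7*r - 2*I*r + 14*I)^3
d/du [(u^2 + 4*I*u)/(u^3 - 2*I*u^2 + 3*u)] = (-u^2 - 8*I*u - 5)/(u^4 - 4*I*u^3 + 2*u^2 - 12*I*u + 9)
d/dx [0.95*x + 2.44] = 0.950000000000000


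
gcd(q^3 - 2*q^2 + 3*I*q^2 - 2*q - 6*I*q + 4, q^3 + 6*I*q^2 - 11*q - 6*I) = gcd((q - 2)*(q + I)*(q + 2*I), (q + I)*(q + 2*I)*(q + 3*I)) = q^2 + 3*I*q - 2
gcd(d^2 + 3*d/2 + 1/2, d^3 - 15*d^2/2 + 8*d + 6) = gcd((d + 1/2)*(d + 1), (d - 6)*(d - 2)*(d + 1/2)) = d + 1/2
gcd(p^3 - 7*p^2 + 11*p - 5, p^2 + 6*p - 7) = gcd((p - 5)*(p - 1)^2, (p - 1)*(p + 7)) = p - 1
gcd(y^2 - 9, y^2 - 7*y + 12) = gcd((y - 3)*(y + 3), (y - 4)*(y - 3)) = y - 3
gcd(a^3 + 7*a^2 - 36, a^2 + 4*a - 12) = a^2 + 4*a - 12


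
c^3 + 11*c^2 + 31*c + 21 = (c + 1)*(c + 3)*(c + 7)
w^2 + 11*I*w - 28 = (w + 4*I)*(w + 7*I)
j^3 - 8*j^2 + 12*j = j*(j - 6)*(j - 2)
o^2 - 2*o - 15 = (o - 5)*(o + 3)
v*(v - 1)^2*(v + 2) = v^4 - 3*v^2 + 2*v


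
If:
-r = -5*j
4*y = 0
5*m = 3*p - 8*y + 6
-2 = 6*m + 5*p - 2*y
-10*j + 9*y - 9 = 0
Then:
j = -9/10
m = 24/43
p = -46/43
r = -9/2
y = 0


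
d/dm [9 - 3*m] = -3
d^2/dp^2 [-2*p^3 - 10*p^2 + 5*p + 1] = -12*p - 20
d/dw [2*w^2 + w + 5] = 4*w + 1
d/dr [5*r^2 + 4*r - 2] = 10*r + 4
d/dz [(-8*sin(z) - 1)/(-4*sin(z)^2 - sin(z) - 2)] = (-32*sin(z)^2 - 8*sin(z) + 15)*cos(z)/(4*sin(z)^2 + sin(z) + 2)^2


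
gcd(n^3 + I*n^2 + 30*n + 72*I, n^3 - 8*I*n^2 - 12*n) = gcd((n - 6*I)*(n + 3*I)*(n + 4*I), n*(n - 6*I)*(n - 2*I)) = n - 6*I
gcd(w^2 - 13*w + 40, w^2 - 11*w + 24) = w - 8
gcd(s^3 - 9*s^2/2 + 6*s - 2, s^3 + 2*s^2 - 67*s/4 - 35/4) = 1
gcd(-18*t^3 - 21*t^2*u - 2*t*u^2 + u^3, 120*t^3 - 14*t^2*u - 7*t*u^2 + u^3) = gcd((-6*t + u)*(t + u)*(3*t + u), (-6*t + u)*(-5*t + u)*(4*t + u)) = 6*t - u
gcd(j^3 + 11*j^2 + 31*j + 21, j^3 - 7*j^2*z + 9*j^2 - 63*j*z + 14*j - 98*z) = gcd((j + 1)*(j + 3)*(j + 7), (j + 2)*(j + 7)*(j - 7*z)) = j + 7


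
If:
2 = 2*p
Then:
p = 1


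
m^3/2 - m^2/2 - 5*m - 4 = (m/2 + 1)*(m - 4)*(m + 1)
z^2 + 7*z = z*(z + 7)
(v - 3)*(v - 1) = v^2 - 4*v + 3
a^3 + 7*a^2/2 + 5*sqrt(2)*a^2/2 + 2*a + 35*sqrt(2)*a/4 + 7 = (a + 7/2)*(a + sqrt(2)/2)*(a + 2*sqrt(2))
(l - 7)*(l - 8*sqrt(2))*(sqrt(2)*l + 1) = sqrt(2)*l^3 - 15*l^2 - 7*sqrt(2)*l^2 - 8*sqrt(2)*l + 105*l + 56*sqrt(2)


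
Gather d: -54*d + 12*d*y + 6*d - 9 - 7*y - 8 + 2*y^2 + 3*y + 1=d*(12*y - 48) + 2*y^2 - 4*y - 16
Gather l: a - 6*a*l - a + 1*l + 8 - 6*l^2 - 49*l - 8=-6*l^2 + l*(-6*a - 48)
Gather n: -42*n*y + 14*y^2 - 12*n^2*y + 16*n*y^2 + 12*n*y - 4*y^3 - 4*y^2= -12*n^2*y + n*(16*y^2 - 30*y) - 4*y^3 + 10*y^2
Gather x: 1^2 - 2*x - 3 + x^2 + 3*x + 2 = x^2 + x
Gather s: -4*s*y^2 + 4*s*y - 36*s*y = s*(-4*y^2 - 32*y)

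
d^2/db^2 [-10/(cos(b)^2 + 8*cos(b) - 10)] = 20*(2*sin(b)^4 - 53*sin(b)^2 + 25*cos(b) + 3*cos(3*b) - 23)/(-sin(b)^2 + 8*cos(b) - 9)^3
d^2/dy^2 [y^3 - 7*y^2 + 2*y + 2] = 6*y - 14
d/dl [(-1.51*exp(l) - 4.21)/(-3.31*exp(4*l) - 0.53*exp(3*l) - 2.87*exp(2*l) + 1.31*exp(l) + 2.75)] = (-14.9943*exp(4*l) - 57.341*exp(3*l) - 11.0276*exp(2*l) - 24.1654*exp(l) + 1.3626)*exp(l)/(10.9561*exp(8*l) + 3.5086*exp(7*l) + 19.2803*exp(6*l) - 5.63*exp(5*l) - 11.3567*exp(4*l) - 10.4344*exp(3*l) - 14.0689*exp(2*l) + 7.205*exp(l) + 7.5625)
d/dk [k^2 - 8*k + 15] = 2*k - 8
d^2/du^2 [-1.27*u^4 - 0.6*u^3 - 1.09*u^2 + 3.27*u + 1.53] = -15.24*u^2 - 3.6*u - 2.18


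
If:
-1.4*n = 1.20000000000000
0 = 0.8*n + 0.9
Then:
No Solution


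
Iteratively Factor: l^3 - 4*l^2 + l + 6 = (l - 3)*(l^2 - l - 2) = (l - 3)*(l + 1)*(l - 2)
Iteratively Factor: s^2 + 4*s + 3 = (s + 3)*(s + 1)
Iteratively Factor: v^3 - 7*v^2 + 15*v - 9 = (v - 3)*(v^2 - 4*v + 3) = (v - 3)*(v - 1)*(v - 3)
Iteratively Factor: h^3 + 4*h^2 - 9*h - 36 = (h + 3)*(h^2 + h - 12) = (h - 3)*(h + 3)*(h + 4)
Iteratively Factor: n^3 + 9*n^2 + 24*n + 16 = (n + 1)*(n^2 + 8*n + 16) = (n + 1)*(n + 4)*(n + 4)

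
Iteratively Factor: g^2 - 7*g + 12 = (g - 4)*(g - 3)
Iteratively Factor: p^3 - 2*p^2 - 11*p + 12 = (p + 3)*(p^2 - 5*p + 4) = (p - 1)*(p + 3)*(p - 4)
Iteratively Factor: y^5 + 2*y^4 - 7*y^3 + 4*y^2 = (y - 1)*(y^4 + 3*y^3 - 4*y^2) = (y - 1)^2*(y^3 + 4*y^2) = y*(y - 1)^2*(y^2 + 4*y) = y*(y - 1)^2*(y + 4)*(y)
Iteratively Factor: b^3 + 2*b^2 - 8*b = (b)*(b^2 + 2*b - 8) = b*(b - 2)*(b + 4)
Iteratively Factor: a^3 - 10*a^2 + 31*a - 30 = (a - 2)*(a^2 - 8*a + 15) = (a - 3)*(a - 2)*(a - 5)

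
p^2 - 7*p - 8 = (p - 8)*(p + 1)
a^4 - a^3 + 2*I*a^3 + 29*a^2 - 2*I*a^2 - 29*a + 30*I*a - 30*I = (a - 1)*(a - 5*I)*(a + I)*(a + 6*I)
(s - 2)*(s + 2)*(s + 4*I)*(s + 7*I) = s^4 + 11*I*s^3 - 32*s^2 - 44*I*s + 112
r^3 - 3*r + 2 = (r - 1)^2*(r + 2)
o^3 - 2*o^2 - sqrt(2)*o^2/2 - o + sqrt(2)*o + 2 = (o - 2)*(o - sqrt(2))*(o + sqrt(2)/2)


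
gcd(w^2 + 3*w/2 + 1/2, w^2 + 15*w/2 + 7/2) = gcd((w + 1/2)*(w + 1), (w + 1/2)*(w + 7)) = w + 1/2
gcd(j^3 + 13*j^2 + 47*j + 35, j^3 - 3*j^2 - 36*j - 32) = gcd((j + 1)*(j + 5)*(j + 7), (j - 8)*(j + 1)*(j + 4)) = j + 1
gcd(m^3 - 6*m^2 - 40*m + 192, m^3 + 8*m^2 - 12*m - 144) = m^2 + 2*m - 24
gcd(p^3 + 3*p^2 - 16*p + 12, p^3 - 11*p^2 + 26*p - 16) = p^2 - 3*p + 2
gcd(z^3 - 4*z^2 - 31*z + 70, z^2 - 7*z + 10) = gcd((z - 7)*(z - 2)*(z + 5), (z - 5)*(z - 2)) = z - 2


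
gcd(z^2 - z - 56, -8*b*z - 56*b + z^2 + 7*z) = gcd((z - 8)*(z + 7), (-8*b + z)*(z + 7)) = z + 7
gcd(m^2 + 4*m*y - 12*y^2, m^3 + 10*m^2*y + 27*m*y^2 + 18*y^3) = m + 6*y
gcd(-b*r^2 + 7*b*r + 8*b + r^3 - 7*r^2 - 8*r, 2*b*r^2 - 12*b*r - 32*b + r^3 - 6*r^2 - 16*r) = r - 8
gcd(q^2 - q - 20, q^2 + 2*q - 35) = q - 5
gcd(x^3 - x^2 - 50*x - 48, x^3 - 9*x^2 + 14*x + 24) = x + 1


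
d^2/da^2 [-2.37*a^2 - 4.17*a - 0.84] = -4.74000000000000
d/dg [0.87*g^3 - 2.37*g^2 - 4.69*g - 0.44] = 2.61*g^2 - 4.74*g - 4.69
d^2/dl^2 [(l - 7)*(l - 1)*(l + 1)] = 6*l - 14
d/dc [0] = 0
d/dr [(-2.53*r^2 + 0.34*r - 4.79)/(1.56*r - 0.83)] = (-3.9468*r^2 + 4.1998*r + 7.1902)/(2.4336*r^2 - 2.5896*r + 0.6889)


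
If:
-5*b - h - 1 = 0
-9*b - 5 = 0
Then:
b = -5/9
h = 16/9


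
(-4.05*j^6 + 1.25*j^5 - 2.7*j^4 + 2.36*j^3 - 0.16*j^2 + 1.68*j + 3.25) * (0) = 0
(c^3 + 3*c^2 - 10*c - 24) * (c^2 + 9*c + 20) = c^5 + 12*c^4 + 37*c^3 - 54*c^2 - 416*c - 480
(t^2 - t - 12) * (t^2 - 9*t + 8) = t^4 - 10*t^3 + 5*t^2 + 100*t - 96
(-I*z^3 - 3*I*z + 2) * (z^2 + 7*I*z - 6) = -I*z^5 + 7*z^4 + 3*I*z^3 + 23*z^2 + 32*I*z - 12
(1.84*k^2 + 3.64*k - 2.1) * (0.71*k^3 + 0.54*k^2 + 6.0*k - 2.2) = 1.3064*k^5 + 3.578*k^4 + 11.5146*k^3 + 16.658*k^2 - 20.608*k + 4.62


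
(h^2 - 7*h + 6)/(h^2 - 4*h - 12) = (h - 1)/(h + 2)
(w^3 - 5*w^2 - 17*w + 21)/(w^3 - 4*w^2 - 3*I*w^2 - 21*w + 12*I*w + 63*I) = (w - 1)/(w - 3*I)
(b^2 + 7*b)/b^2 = (b + 7)/b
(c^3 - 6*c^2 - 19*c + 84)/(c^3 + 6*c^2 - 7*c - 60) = (c - 7)/(c + 5)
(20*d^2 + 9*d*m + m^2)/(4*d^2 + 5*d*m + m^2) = (5*d + m)/(d + m)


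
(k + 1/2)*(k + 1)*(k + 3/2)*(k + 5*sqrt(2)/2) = k^4 + 3*k^3 + 5*sqrt(2)*k^3/2 + 11*k^2/4 + 15*sqrt(2)*k^2/2 + 3*k/4 + 55*sqrt(2)*k/8 + 15*sqrt(2)/8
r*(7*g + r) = 7*g*r + r^2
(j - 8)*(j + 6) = j^2 - 2*j - 48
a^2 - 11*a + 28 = (a - 7)*(a - 4)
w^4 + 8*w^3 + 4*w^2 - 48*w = w*(w - 2)*(w + 4)*(w + 6)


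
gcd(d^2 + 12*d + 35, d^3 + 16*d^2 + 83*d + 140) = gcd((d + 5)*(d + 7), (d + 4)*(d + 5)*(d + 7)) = d^2 + 12*d + 35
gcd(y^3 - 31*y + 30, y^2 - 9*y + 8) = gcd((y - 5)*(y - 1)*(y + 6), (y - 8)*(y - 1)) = y - 1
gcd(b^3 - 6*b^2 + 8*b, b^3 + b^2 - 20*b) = b^2 - 4*b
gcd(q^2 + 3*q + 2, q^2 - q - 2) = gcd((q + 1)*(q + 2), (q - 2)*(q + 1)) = q + 1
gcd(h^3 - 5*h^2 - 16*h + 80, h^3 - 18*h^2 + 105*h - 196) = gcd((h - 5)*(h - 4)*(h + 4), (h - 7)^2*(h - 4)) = h - 4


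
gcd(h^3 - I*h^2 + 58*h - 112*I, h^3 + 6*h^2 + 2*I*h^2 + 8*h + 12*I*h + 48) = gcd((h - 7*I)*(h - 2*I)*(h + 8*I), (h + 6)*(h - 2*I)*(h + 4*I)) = h - 2*I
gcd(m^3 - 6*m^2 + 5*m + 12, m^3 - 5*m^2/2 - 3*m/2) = m - 3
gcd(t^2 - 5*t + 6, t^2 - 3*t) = t - 3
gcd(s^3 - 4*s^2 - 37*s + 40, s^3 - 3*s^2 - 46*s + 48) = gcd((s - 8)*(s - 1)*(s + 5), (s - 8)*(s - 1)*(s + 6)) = s^2 - 9*s + 8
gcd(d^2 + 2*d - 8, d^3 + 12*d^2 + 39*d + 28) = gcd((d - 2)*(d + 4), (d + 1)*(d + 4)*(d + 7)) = d + 4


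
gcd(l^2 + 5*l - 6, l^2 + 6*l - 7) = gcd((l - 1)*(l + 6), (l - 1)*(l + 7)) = l - 1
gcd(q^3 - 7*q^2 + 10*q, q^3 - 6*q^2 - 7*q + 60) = q - 5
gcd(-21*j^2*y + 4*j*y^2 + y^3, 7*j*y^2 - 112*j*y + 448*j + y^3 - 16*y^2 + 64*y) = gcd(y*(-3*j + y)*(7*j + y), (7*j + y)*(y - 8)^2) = 7*j + y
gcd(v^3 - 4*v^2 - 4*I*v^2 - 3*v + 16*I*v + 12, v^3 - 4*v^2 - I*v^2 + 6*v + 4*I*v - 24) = v^2 + v*(-4 - 3*I) + 12*I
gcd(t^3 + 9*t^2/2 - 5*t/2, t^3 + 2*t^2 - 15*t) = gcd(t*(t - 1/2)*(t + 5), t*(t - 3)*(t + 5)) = t^2 + 5*t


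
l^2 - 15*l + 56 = (l - 8)*(l - 7)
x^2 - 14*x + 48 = (x - 8)*(x - 6)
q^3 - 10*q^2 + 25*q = q*(q - 5)^2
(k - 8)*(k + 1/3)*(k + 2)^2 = k^4 - 11*k^3/3 - 88*k^2/3 - 124*k/3 - 32/3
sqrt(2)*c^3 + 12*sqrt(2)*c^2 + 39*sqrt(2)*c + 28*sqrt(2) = (c + 4)*(c + 7)*(sqrt(2)*c + sqrt(2))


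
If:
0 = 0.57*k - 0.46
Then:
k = 0.81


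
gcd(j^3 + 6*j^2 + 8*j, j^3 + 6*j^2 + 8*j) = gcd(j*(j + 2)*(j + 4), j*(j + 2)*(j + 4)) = j^3 + 6*j^2 + 8*j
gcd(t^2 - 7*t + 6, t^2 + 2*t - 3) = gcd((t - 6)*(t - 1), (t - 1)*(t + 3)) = t - 1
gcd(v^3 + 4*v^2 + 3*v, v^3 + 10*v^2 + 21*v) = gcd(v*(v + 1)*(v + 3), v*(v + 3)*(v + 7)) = v^2 + 3*v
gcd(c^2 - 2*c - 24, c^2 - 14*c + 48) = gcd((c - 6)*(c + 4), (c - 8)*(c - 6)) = c - 6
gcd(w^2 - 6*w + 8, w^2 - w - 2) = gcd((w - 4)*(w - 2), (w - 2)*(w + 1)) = w - 2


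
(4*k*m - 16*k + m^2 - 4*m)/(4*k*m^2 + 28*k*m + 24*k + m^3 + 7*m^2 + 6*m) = (m - 4)/(m^2 + 7*m + 6)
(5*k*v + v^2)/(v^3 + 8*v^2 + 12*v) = (5*k + v)/(v^2 + 8*v + 12)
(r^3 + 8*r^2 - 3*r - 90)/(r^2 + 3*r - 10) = (r^2 + 3*r - 18)/(r - 2)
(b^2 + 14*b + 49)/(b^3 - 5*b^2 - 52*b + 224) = (b + 7)/(b^2 - 12*b + 32)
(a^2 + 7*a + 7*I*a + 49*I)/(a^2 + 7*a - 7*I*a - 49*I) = (a + 7*I)/(a - 7*I)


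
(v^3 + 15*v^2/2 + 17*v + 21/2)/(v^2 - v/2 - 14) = (v^2 + 4*v + 3)/(v - 4)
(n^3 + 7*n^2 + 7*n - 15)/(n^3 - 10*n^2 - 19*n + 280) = (n^2 + 2*n - 3)/(n^2 - 15*n + 56)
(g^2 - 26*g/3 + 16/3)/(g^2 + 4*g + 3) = (3*g^2 - 26*g + 16)/(3*(g^2 + 4*g + 3))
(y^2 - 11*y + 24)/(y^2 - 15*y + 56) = (y - 3)/(y - 7)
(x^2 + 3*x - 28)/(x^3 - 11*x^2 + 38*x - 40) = (x + 7)/(x^2 - 7*x + 10)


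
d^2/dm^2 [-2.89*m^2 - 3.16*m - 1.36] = -5.78000000000000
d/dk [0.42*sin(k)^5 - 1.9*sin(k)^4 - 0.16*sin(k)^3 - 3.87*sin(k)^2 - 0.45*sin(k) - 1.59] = (2.1*sin(k)^4 - 7.6*sin(k)^3 - 0.48*sin(k)^2 - 7.74*sin(k) - 0.45)*cos(k)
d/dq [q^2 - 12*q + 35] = 2*q - 12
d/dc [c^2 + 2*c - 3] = 2*c + 2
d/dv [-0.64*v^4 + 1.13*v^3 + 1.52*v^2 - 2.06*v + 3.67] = -2.56*v^3 + 3.39*v^2 + 3.04*v - 2.06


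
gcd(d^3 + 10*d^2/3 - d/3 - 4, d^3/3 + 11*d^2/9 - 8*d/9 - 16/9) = 1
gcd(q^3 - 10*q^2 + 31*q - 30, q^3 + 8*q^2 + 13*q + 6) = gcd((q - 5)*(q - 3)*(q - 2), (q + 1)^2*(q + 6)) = 1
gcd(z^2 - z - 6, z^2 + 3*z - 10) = 1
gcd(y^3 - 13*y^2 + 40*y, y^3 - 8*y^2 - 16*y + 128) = y - 8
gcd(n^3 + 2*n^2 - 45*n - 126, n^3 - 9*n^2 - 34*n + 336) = n^2 - n - 42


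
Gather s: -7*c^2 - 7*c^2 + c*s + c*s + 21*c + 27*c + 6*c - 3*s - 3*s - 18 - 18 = -14*c^2 + 54*c + s*(2*c - 6) - 36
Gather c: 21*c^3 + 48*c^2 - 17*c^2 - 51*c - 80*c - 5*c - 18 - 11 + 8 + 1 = 21*c^3 + 31*c^2 - 136*c - 20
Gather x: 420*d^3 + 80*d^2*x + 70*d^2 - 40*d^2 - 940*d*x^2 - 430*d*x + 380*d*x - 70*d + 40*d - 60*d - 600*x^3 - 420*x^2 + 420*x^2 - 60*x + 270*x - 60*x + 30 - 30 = 420*d^3 + 30*d^2 - 940*d*x^2 - 90*d - 600*x^3 + x*(80*d^2 - 50*d + 150)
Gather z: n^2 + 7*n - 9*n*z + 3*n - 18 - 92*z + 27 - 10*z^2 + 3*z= n^2 + 10*n - 10*z^2 + z*(-9*n - 89) + 9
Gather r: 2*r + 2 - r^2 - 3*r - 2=-r^2 - r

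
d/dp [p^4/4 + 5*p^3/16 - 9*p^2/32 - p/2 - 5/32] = p^3 + 15*p^2/16 - 9*p/16 - 1/2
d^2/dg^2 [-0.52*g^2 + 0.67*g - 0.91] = -1.04000000000000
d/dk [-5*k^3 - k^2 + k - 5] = -15*k^2 - 2*k + 1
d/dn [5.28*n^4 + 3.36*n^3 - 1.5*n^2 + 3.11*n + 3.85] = 21.12*n^3 + 10.08*n^2 - 3.0*n + 3.11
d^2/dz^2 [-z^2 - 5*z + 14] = -2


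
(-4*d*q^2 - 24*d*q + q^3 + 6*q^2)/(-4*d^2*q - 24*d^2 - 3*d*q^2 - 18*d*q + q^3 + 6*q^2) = q/(d + q)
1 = 1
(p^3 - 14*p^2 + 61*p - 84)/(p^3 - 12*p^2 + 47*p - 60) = (p - 7)/(p - 5)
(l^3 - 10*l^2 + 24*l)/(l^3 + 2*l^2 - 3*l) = (l^2 - 10*l + 24)/(l^2 + 2*l - 3)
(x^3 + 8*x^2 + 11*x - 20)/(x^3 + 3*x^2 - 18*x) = (x^3 + 8*x^2 + 11*x - 20)/(x*(x^2 + 3*x - 18))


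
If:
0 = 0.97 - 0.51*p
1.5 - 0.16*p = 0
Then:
No Solution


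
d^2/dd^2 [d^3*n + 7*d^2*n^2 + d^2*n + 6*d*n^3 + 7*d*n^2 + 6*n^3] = 2*n*(3*d + 7*n + 1)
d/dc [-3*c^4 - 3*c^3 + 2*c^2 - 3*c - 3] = -12*c^3 - 9*c^2 + 4*c - 3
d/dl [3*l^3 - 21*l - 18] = 9*l^2 - 21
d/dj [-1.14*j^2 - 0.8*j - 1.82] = -2.28*j - 0.8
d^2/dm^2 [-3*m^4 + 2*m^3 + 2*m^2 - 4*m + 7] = -36*m^2 + 12*m + 4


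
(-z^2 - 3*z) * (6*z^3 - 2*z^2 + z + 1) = -6*z^5 - 16*z^4 + 5*z^3 - 4*z^2 - 3*z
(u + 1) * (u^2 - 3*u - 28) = u^3 - 2*u^2 - 31*u - 28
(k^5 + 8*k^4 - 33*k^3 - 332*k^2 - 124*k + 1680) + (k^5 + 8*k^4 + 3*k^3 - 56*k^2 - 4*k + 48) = 2*k^5 + 16*k^4 - 30*k^3 - 388*k^2 - 128*k + 1728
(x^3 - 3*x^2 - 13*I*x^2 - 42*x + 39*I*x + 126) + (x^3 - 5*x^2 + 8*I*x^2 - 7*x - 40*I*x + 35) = 2*x^3 - 8*x^2 - 5*I*x^2 - 49*x - I*x + 161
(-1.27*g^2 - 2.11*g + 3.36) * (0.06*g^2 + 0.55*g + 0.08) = -0.0762*g^4 - 0.8251*g^3 - 1.0605*g^2 + 1.6792*g + 0.2688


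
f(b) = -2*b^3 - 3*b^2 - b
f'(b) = -6*b^2 - 6*b - 1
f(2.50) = -52.50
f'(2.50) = -53.50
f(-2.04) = 6.53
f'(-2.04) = -13.73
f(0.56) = -1.85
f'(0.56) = -6.24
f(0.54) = -1.73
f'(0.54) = -5.99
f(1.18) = -8.64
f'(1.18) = -16.43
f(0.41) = -1.05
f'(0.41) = -4.47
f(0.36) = -0.84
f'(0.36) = -3.94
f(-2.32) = 11.15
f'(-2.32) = -19.37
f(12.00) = -3900.00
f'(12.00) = -937.00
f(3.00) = -84.00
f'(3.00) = -73.00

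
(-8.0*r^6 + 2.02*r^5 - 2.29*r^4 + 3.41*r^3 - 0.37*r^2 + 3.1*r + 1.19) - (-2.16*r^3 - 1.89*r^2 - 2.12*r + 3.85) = -8.0*r^6 + 2.02*r^5 - 2.29*r^4 + 5.57*r^3 + 1.52*r^2 + 5.22*r - 2.66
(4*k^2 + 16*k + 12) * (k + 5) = 4*k^3 + 36*k^2 + 92*k + 60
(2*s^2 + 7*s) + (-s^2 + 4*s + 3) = s^2 + 11*s + 3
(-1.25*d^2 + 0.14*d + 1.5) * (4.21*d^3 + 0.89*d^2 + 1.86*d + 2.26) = -5.2625*d^5 - 0.5231*d^4 + 4.1146*d^3 - 1.2296*d^2 + 3.1064*d + 3.39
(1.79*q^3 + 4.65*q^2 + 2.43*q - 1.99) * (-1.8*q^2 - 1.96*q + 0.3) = -3.222*q^5 - 11.8784*q^4 - 12.951*q^3 + 0.2142*q^2 + 4.6294*q - 0.597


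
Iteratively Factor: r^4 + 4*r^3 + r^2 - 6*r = (r + 2)*(r^3 + 2*r^2 - 3*r) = (r - 1)*(r + 2)*(r^2 + 3*r) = (r - 1)*(r + 2)*(r + 3)*(r)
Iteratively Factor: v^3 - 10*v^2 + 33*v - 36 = (v - 3)*(v^2 - 7*v + 12) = (v - 4)*(v - 3)*(v - 3)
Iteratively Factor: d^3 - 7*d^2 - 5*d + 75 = (d - 5)*(d^2 - 2*d - 15) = (d - 5)^2*(d + 3)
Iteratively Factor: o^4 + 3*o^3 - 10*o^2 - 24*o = (o)*(o^3 + 3*o^2 - 10*o - 24) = o*(o + 2)*(o^2 + o - 12) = o*(o - 3)*(o + 2)*(o + 4)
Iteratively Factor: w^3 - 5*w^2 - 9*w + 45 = (w - 3)*(w^2 - 2*w - 15) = (w - 3)*(w + 3)*(w - 5)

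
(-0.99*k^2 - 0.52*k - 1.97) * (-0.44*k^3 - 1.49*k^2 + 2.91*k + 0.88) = 0.4356*k^5 + 1.7039*k^4 - 1.2393*k^3 + 0.5509*k^2 - 6.1903*k - 1.7336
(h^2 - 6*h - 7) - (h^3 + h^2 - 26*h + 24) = -h^3 + 20*h - 31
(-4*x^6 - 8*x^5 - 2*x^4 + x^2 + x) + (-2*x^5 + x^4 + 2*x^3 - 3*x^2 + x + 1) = -4*x^6 - 10*x^5 - x^4 + 2*x^3 - 2*x^2 + 2*x + 1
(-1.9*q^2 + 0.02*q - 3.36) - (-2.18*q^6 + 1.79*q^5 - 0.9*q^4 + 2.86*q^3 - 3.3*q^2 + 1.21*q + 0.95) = 2.18*q^6 - 1.79*q^5 + 0.9*q^4 - 2.86*q^3 + 1.4*q^2 - 1.19*q - 4.31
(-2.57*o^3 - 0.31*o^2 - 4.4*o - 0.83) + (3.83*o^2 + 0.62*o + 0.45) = -2.57*o^3 + 3.52*o^2 - 3.78*o - 0.38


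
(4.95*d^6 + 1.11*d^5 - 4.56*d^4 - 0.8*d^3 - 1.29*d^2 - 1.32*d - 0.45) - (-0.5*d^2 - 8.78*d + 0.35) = 4.95*d^6 + 1.11*d^5 - 4.56*d^4 - 0.8*d^3 - 0.79*d^2 + 7.46*d - 0.8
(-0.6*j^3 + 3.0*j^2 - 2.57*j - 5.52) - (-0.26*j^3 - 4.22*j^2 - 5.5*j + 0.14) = -0.34*j^3 + 7.22*j^2 + 2.93*j - 5.66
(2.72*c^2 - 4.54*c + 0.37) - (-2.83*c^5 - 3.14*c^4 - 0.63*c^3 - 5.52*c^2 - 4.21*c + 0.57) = 2.83*c^5 + 3.14*c^4 + 0.63*c^3 + 8.24*c^2 - 0.33*c - 0.2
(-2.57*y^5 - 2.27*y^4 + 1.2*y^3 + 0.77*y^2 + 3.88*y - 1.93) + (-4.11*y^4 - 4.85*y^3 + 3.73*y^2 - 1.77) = -2.57*y^5 - 6.38*y^4 - 3.65*y^3 + 4.5*y^2 + 3.88*y - 3.7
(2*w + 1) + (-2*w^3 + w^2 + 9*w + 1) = -2*w^3 + w^2 + 11*w + 2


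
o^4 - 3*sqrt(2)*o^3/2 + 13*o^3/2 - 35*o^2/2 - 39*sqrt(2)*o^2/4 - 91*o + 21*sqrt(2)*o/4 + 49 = (o - 1/2)*(o + 7)*(o - 7*sqrt(2)/2)*(o + 2*sqrt(2))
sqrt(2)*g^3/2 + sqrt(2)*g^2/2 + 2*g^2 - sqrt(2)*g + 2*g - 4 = (g - 1)*(g + 2*sqrt(2))*(sqrt(2)*g/2 + sqrt(2))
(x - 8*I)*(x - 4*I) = x^2 - 12*I*x - 32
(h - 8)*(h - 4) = h^2 - 12*h + 32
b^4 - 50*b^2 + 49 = (b - 7)*(b - 1)*(b + 1)*(b + 7)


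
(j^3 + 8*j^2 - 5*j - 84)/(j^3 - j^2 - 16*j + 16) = (j^2 + 4*j - 21)/(j^2 - 5*j + 4)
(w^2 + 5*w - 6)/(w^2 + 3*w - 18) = (w - 1)/(w - 3)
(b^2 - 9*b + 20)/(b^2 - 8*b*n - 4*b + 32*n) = (b - 5)/(b - 8*n)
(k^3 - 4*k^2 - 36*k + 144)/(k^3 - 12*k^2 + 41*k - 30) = (k^2 + 2*k - 24)/(k^2 - 6*k + 5)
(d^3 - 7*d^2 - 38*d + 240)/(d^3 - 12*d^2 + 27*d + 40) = (d + 6)/(d + 1)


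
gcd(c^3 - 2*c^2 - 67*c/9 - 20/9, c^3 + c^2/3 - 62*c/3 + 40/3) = c - 4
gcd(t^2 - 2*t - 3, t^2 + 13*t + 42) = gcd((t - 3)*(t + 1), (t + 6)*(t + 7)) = 1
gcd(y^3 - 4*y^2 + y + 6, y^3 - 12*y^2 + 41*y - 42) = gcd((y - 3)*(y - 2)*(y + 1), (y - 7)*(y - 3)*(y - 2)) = y^2 - 5*y + 6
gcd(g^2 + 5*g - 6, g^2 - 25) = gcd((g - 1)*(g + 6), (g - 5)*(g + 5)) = 1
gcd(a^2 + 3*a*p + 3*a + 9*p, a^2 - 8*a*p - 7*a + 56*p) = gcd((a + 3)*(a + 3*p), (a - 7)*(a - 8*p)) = 1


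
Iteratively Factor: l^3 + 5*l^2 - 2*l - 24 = (l + 4)*(l^2 + l - 6) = (l - 2)*(l + 4)*(l + 3)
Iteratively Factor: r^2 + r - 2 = (r + 2)*(r - 1)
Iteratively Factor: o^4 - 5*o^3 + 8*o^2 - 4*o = (o - 2)*(o^3 - 3*o^2 + 2*o) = (o - 2)*(o - 1)*(o^2 - 2*o) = (o - 2)^2*(o - 1)*(o)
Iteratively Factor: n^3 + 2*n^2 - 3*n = (n)*(n^2 + 2*n - 3) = n*(n + 3)*(n - 1)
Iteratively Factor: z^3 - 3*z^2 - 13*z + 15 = (z - 5)*(z^2 + 2*z - 3) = (z - 5)*(z - 1)*(z + 3)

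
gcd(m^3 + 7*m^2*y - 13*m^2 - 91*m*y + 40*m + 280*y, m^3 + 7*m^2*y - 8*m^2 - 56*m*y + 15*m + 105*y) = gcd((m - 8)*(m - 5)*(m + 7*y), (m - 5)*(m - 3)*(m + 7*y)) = m^2 + 7*m*y - 5*m - 35*y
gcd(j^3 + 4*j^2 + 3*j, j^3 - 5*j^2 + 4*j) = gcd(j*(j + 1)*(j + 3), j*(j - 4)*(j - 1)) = j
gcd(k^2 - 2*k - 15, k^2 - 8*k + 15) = k - 5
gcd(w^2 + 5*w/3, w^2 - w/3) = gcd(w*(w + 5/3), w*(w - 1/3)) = w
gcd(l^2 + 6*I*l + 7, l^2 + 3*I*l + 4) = l - I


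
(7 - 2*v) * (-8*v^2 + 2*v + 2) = 16*v^3 - 60*v^2 + 10*v + 14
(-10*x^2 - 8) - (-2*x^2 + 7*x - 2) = -8*x^2 - 7*x - 6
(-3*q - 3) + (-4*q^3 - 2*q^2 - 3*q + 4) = -4*q^3 - 2*q^2 - 6*q + 1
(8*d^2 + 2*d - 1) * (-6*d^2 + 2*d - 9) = -48*d^4 + 4*d^3 - 62*d^2 - 20*d + 9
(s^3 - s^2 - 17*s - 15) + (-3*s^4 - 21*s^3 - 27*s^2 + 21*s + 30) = -3*s^4 - 20*s^3 - 28*s^2 + 4*s + 15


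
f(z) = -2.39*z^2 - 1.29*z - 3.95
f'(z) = -4.78*z - 1.29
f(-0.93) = -4.82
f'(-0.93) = 3.16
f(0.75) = -6.26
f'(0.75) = -4.88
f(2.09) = -17.09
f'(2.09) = -11.28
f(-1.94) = -10.44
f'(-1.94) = 7.98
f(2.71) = -25.00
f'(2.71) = -14.24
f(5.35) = -79.26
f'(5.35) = -26.86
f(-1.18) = -5.76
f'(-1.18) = 4.35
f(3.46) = -37.03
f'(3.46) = -17.83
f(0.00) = -3.95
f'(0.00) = -1.29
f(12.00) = -363.59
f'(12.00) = -58.65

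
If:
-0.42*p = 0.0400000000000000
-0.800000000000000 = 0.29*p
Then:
No Solution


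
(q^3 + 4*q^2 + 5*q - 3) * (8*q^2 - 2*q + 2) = 8*q^5 + 30*q^4 + 34*q^3 - 26*q^2 + 16*q - 6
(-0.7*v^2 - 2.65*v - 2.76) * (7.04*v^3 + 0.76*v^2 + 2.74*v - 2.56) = -4.928*v^5 - 19.188*v^4 - 23.3624*v^3 - 7.5666*v^2 - 0.7784*v + 7.0656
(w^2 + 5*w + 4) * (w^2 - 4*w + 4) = w^4 + w^3 - 12*w^2 + 4*w + 16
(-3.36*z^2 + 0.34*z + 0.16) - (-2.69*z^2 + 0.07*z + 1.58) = -0.67*z^2 + 0.27*z - 1.42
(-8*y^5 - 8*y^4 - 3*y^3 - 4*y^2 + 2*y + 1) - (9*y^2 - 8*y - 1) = -8*y^5 - 8*y^4 - 3*y^3 - 13*y^2 + 10*y + 2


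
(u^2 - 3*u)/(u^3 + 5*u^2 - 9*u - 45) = u/(u^2 + 8*u + 15)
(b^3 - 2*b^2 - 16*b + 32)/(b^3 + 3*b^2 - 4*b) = (b^2 - 6*b + 8)/(b*(b - 1))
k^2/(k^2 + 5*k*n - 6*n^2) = k^2/(k^2 + 5*k*n - 6*n^2)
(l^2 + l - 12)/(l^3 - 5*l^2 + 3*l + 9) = (l + 4)/(l^2 - 2*l - 3)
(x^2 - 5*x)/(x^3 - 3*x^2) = (x - 5)/(x*(x - 3))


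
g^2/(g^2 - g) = g/(g - 1)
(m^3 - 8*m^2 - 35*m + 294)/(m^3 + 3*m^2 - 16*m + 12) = (m^2 - 14*m + 49)/(m^2 - 3*m + 2)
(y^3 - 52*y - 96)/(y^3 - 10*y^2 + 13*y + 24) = (y^2 + 8*y + 12)/(y^2 - 2*y - 3)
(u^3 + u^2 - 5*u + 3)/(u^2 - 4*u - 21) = (u^2 - 2*u + 1)/(u - 7)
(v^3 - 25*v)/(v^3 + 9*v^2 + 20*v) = (v - 5)/(v + 4)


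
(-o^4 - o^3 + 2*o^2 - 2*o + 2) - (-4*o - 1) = -o^4 - o^3 + 2*o^2 + 2*o + 3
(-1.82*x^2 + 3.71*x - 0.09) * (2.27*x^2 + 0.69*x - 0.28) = -4.1314*x^4 + 7.1659*x^3 + 2.8652*x^2 - 1.1009*x + 0.0252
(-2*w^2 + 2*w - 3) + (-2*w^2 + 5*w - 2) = -4*w^2 + 7*w - 5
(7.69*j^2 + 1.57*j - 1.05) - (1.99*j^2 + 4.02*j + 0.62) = 5.7*j^2 - 2.45*j - 1.67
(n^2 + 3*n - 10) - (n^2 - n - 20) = 4*n + 10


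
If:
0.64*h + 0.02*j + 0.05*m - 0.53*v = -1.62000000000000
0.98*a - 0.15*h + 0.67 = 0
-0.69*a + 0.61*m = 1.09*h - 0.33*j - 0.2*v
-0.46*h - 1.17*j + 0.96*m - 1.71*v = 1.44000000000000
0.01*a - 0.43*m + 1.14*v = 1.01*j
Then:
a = -1.48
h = -5.19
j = -0.73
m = -9.21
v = -4.11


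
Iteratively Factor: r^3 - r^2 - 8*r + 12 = (r - 2)*(r^2 + r - 6) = (r - 2)*(r + 3)*(r - 2)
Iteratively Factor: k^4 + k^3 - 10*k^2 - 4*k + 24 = (k - 2)*(k^3 + 3*k^2 - 4*k - 12) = (k - 2)*(k + 3)*(k^2 - 4) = (k - 2)^2*(k + 3)*(k + 2)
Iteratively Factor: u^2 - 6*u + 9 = (u - 3)*(u - 3)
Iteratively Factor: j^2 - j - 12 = (j - 4)*(j + 3)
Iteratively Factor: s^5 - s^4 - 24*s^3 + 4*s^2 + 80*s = (s + 4)*(s^4 - 5*s^3 - 4*s^2 + 20*s) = s*(s + 4)*(s^3 - 5*s^2 - 4*s + 20) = s*(s - 2)*(s + 4)*(s^2 - 3*s - 10) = s*(s - 5)*(s - 2)*(s + 4)*(s + 2)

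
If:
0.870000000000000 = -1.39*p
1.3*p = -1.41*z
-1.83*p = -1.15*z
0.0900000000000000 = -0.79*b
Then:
No Solution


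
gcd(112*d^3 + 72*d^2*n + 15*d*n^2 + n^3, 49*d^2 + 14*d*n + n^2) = 7*d + n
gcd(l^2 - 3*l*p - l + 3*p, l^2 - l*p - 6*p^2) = -l + 3*p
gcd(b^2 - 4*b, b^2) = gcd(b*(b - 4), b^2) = b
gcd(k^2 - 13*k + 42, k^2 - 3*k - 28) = k - 7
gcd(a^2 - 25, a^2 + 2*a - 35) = a - 5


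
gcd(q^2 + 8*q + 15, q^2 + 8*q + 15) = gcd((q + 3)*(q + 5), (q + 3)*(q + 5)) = q^2 + 8*q + 15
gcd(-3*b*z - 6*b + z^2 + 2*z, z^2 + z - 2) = z + 2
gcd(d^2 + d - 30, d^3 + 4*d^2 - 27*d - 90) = d^2 + d - 30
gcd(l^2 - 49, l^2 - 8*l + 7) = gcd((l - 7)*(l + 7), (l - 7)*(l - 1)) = l - 7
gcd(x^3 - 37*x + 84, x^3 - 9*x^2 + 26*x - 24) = x^2 - 7*x + 12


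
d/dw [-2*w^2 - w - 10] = -4*w - 1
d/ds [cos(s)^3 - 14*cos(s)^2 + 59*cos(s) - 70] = (-3*cos(s)^2 + 28*cos(s) - 59)*sin(s)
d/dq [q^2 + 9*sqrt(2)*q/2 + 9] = 2*q + 9*sqrt(2)/2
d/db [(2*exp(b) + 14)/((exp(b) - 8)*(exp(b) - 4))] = 2*(-exp(2*b) - 14*exp(b) + 116)*exp(b)/(exp(4*b) - 24*exp(3*b) + 208*exp(2*b) - 768*exp(b) + 1024)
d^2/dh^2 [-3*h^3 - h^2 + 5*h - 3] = -18*h - 2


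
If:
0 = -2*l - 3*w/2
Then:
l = -3*w/4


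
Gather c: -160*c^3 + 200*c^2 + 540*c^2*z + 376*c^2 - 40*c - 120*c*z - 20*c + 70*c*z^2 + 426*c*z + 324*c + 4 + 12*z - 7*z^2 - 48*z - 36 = -160*c^3 + c^2*(540*z + 576) + c*(70*z^2 + 306*z + 264) - 7*z^2 - 36*z - 32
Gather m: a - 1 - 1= a - 2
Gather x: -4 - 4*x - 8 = -4*x - 12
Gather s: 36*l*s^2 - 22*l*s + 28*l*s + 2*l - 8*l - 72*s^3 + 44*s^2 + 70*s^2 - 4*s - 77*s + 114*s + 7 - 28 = -6*l - 72*s^3 + s^2*(36*l + 114) + s*(6*l + 33) - 21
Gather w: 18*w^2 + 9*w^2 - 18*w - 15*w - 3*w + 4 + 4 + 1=27*w^2 - 36*w + 9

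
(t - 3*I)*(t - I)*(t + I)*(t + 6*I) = t^4 + 3*I*t^3 + 19*t^2 + 3*I*t + 18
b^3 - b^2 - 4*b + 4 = (b - 2)*(b - 1)*(b + 2)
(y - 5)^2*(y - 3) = y^3 - 13*y^2 + 55*y - 75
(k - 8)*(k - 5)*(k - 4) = k^3 - 17*k^2 + 92*k - 160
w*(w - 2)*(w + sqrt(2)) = w^3 - 2*w^2 + sqrt(2)*w^2 - 2*sqrt(2)*w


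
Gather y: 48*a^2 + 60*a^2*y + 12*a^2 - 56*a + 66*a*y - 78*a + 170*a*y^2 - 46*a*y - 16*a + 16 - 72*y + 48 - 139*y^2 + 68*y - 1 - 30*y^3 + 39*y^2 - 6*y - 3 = 60*a^2 - 150*a - 30*y^3 + y^2*(170*a - 100) + y*(60*a^2 + 20*a - 10) + 60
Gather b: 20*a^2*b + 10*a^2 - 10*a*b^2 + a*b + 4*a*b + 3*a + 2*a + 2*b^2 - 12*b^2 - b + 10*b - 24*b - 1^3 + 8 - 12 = 10*a^2 + 5*a + b^2*(-10*a - 10) + b*(20*a^2 + 5*a - 15) - 5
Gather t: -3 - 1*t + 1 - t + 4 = 2 - 2*t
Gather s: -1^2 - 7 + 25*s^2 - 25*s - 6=25*s^2 - 25*s - 14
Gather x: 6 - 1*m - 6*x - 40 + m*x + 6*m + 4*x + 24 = 5*m + x*(m - 2) - 10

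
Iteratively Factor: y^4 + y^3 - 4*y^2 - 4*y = (y + 2)*(y^3 - y^2 - 2*y) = (y + 1)*(y + 2)*(y^2 - 2*y) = (y - 2)*(y + 1)*(y + 2)*(y)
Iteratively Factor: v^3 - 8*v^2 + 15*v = (v - 5)*(v^2 - 3*v) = (v - 5)*(v - 3)*(v)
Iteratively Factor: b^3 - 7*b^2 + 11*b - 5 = (b - 1)*(b^2 - 6*b + 5) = (b - 5)*(b - 1)*(b - 1)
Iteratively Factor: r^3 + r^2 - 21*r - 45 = (r + 3)*(r^2 - 2*r - 15) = (r - 5)*(r + 3)*(r + 3)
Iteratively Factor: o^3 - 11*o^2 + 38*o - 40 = (o - 2)*(o^2 - 9*o + 20) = (o - 4)*(o - 2)*(o - 5)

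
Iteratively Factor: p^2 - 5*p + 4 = (p - 4)*(p - 1)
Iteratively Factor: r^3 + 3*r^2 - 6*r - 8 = (r + 4)*(r^2 - r - 2) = (r + 1)*(r + 4)*(r - 2)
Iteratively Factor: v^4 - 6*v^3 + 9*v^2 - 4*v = (v - 1)*(v^3 - 5*v^2 + 4*v) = (v - 4)*(v - 1)*(v^2 - v) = (v - 4)*(v - 1)^2*(v)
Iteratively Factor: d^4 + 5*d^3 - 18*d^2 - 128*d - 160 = (d + 4)*(d^3 + d^2 - 22*d - 40) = (d + 4)^2*(d^2 - 3*d - 10) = (d + 2)*(d + 4)^2*(d - 5)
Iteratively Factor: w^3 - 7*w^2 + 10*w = (w - 2)*(w^2 - 5*w) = w*(w - 2)*(w - 5)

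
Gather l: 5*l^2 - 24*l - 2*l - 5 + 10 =5*l^2 - 26*l + 5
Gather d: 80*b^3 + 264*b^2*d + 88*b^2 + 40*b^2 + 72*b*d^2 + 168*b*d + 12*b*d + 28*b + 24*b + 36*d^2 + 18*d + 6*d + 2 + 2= 80*b^3 + 128*b^2 + 52*b + d^2*(72*b + 36) + d*(264*b^2 + 180*b + 24) + 4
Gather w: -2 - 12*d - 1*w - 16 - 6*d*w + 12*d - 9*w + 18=w*(-6*d - 10)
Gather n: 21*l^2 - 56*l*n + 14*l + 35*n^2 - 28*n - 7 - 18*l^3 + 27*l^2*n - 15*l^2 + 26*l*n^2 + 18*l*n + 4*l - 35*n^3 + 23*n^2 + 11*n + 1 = -18*l^3 + 6*l^2 + 18*l - 35*n^3 + n^2*(26*l + 58) + n*(27*l^2 - 38*l - 17) - 6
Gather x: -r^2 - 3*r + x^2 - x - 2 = -r^2 - 3*r + x^2 - x - 2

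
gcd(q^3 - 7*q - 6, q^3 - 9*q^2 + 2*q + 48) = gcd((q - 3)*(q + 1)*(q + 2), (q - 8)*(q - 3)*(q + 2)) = q^2 - q - 6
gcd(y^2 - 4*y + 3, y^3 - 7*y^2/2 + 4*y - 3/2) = y - 1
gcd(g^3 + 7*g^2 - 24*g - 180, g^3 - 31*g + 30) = g^2 + g - 30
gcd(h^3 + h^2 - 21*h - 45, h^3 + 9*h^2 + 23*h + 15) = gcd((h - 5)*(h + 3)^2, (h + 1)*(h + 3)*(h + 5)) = h + 3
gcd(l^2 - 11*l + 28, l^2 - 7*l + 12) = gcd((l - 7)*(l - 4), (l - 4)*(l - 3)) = l - 4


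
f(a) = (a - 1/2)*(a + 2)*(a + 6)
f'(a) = (a - 1/2)*(a + 2) + (a - 1/2)*(a + 6) + (a + 2)*(a + 6) = 3*a^2 + 15*a + 8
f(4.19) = 232.75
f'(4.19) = 123.52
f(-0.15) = -7.03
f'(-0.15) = 5.82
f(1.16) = 14.93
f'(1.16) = 29.44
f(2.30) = 64.24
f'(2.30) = 58.37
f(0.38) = -1.82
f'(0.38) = 14.13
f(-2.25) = 2.58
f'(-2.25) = -10.56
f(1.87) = 41.73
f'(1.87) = 46.54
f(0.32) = -2.64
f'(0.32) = 13.11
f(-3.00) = 10.50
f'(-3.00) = -10.00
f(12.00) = 2898.00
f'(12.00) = 620.00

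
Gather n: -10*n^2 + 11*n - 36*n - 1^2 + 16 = -10*n^2 - 25*n + 15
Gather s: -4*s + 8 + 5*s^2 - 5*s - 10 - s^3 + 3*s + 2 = -s^3 + 5*s^2 - 6*s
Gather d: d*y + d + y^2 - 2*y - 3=d*(y + 1) + y^2 - 2*y - 3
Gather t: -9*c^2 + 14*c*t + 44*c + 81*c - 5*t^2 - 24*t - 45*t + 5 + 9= -9*c^2 + 125*c - 5*t^2 + t*(14*c - 69) + 14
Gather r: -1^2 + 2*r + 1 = 2*r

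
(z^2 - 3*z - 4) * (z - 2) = z^3 - 5*z^2 + 2*z + 8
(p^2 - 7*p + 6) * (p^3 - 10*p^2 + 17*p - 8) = p^5 - 17*p^4 + 93*p^3 - 187*p^2 + 158*p - 48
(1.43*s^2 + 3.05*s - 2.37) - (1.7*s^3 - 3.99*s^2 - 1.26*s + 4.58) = -1.7*s^3 + 5.42*s^2 + 4.31*s - 6.95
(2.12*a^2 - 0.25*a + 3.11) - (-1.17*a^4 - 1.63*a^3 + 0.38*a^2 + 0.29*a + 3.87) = 1.17*a^4 + 1.63*a^3 + 1.74*a^2 - 0.54*a - 0.76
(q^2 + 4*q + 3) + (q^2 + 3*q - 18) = 2*q^2 + 7*q - 15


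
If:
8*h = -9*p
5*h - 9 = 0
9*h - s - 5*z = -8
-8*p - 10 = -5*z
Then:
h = 9/5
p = -8/5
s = 27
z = -14/25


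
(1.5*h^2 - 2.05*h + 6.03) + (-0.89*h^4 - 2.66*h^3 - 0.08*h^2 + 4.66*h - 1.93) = -0.89*h^4 - 2.66*h^3 + 1.42*h^2 + 2.61*h + 4.1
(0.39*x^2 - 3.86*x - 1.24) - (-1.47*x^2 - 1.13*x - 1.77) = 1.86*x^2 - 2.73*x + 0.53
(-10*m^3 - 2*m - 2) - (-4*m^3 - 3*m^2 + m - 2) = -6*m^3 + 3*m^2 - 3*m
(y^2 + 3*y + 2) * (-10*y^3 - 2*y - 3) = -10*y^5 - 30*y^4 - 22*y^3 - 9*y^2 - 13*y - 6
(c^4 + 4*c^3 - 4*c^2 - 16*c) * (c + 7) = c^5 + 11*c^4 + 24*c^3 - 44*c^2 - 112*c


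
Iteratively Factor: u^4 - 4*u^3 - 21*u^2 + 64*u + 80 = (u + 4)*(u^3 - 8*u^2 + 11*u + 20) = (u - 4)*(u + 4)*(u^2 - 4*u - 5) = (u - 4)*(u + 1)*(u + 4)*(u - 5)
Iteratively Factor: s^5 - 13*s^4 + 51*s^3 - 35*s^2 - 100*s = (s - 4)*(s^4 - 9*s^3 + 15*s^2 + 25*s) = s*(s - 4)*(s^3 - 9*s^2 + 15*s + 25) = s*(s - 5)*(s - 4)*(s^2 - 4*s - 5) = s*(s - 5)^2*(s - 4)*(s + 1)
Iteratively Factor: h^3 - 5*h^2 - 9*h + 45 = (h + 3)*(h^2 - 8*h + 15) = (h - 5)*(h + 3)*(h - 3)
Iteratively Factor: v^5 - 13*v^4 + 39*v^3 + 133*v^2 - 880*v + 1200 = (v - 5)*(v^4 - 8*v^3 - v^2 + 128*v - 240) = (v - 5)*(v + 4)*(v^3 - 12*v^2 + 47*v - 60) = (v - 5)^2*(v + 4)*(v^2 - 7*v + 12) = (v - 5)^2*(v - 3)*(v + 4)*(v - 4)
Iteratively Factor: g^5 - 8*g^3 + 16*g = (g - 2)*(g^4 + 2*g^3 - 4*g^2 - 8*g) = g*(g - 2)*(g^3 + 2*g^2 - 4*g - 8) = g*(g - 2)*(g + 2)*(g^2 - 4) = g*(g - 2)*(g + 2)^2*(g - 2)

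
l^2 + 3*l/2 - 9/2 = (l - 3/2)*(l + 3)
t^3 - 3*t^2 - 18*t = t*(t - 6)*(t + 3)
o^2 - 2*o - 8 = (o - 4)*(o + 2)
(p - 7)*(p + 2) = p^2 - 5*p - 14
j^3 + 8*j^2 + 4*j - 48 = (j - 2)*(j + 4)*(j + 6)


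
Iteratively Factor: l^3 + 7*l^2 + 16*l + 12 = (l + 2)*(l^2 + 5*l + 6) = (l + 2)^2*(l + 3)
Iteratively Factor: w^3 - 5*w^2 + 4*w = (w - 4)*(w^2 - w) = w*(w - 4)*(w - 1)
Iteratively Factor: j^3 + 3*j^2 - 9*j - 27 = (j - 3)*(j^2 + 6*j + 9) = (j - 3)*(j + 3)*(j + 3)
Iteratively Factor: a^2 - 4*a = (a - 4)*(a)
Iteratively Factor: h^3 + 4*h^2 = (h)*(h^2 + 4*h) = h^2*(h + 4)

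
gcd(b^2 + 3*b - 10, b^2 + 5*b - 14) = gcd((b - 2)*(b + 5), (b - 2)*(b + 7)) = b - 2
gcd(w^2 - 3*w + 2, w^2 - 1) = w - 1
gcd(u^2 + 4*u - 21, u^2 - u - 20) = 1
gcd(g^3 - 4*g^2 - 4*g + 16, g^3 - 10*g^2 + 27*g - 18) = 1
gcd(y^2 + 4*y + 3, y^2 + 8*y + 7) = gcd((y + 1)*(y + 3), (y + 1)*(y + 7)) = y + 1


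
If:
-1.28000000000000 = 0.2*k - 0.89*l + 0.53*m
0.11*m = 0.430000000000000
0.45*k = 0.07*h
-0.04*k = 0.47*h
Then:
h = 0.00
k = 0.00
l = 3.77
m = 3.91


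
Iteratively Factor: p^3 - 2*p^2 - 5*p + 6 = (p - 3)*(p^2 + p - 2) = (p - 3)*(p - 1)*(p + 2)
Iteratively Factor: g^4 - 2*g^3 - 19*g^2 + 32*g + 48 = (g - 3)*(g^3 + g^2 - 16*g - 16) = (g - 3)*(g + 1)*(g^2 - 16) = (g - 4)*(g - 3)*(g + 1)*(g + 4)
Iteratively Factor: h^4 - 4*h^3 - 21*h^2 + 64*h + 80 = (h + 1)*(h^3 - 5*h^2 - 16*h + 80) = (h + 1)*(h + 4)*(h^2 - 9*h + 20) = (h - 5)*(h + 1)*(h + 4)*(h - 4)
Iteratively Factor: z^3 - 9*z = (z)*(z^2 - 9) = z*(z + 3)*(z - 3)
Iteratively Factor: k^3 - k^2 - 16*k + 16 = (k + 4)*(k^2 - 5*k + 4) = (k - 1)*(k + 4)*(k - 4)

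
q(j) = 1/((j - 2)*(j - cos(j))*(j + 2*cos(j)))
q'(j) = (2*sin(j) - 1)/((j - 2)*(j - cos(j))*(j + 2*cos(j))^2) + (-sin(j) - 1)/((j - 2)*(j - cos(j))^2*(j + 2*cos(j))) - 1/((j - 2)^2*(j - cos(j))*(j + 2*cos(j)))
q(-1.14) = -0.67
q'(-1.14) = -6.45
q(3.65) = 0.07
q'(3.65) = -0.12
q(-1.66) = -0.09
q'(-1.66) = -0.18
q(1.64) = -1.08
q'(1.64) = -2.46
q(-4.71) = -0.01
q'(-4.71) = -0.00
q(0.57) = 1.14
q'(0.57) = 7.30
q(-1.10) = -1.08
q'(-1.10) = -15.96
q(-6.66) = -0.00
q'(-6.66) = -0.00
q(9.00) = 0.00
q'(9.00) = 0.00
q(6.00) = 0.01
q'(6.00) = 0.00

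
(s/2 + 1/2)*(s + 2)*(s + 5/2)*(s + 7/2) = s^4/2 + 9*s^3/2 + 115*s^2/8 + 153*s/8 + 35/4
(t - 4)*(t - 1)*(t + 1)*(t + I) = t^4 - 4*t^3 + I*t^3 - t^2 - 4*I*t^2 + 4*t - I*t + 4*I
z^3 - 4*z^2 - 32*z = z*(z - 8)*(z + 4)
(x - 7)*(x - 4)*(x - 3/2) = x^3 - 25*x^2/2 + 89*x/2 - 42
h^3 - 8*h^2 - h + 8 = (h - 8)*(h - 1)*(h + 1)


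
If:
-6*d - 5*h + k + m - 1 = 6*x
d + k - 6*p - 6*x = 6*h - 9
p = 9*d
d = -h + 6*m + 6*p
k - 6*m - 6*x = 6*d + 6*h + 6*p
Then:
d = 123/551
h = 699/551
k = 6*x + 5754/551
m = -970/551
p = 1107/551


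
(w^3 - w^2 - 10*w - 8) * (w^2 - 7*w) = w^5 - 8*w^4 - 3*w^3 + 62*w^2 + 56*w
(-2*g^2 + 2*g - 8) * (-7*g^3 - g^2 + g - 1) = 14*g^5 - 12*g^4 + 52*g^3 + 12*g^2 - 10*g + 8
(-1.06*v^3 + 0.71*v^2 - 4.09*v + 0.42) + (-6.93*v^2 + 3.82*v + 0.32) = -1.06*v^3 - 6.22*v^2 - 0.27*v + 0.74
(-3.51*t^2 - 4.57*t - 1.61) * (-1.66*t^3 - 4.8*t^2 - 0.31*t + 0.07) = 5.8266*t^5 + 24.4342*t^4 + 25.6967*t^3 + 8.899*t^2 + 0.1792*t - 0.1127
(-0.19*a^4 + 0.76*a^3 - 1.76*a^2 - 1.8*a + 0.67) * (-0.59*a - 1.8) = 0.1121*a^5 - 0.1064*a^4 - 0.3296*a^3 + 4.23*a^2 + 2.8447*a - 1.206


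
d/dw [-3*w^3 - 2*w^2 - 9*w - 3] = -9*w^2 - 4*w - 9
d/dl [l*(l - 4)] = 2*l - 4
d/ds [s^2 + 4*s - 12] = 2*s + 4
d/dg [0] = 0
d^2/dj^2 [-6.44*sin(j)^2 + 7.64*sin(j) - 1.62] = -7.64*sin(j) - 12.88*cos(2*j)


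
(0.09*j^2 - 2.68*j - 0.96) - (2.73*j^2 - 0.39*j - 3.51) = -2.64*j^2 - 2.29*j + 2.55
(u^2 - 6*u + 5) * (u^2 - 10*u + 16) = u^4 - 16*u^3 + 81*u^2 - 146*u + 80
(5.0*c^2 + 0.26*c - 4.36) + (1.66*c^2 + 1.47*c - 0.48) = 6.66*c^2 + 1.73*c - 4.84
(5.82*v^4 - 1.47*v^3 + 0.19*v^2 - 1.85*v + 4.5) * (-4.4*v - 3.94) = -25.608*v^5 - 16.4628*v^4 + 4.9558*v^3 + 7.3914*v^2 - 12.511*v - 17.73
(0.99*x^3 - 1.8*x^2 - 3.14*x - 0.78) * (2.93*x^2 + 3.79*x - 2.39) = 2.9007*x^5 - 1.5219*x^4 - 18.3883*x^3 - 9.884*x^2 + 4.5484*x + 1.8642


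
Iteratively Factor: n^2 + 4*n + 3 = (n + 3)*(n + 1)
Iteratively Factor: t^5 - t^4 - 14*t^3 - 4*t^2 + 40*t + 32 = (t + 2)*(t^4 - 3*t^3 - 8*t^2 + 12*t + 16) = (t - 2)*(t + 2)*(t^3 - t^2 - 10*t - 8) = (t - 4)*(t - 2)*(t + 2)*(t^2 + 3*t + 2) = (t - 4)*(t - 2)*(t + 2)^2*(t + 1)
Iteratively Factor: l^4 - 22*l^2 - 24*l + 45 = (l - 5)*(l^3 + 5*l^2 + 3*l - 9) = (l - 5)*(l + 3)*(l^2 + 2*l - 3) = (l - 5)*(l - 1)*(l + 3)*(l + 3)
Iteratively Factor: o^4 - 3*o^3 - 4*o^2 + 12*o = (o)*(o^3 - 3*o^2 - 4*o + 12) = o*(o - 3)*(o^2 - 4) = o*(o - 3)*(o - 2)*(o + 2)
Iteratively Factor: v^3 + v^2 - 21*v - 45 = (v - 5)*(v^2 + 6*v + 9) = (v - 5)*(v + 3)*(v + 3)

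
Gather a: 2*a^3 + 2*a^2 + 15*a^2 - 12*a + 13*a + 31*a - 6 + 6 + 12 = 2*a^3 + 17*a^2 + 32*a + 12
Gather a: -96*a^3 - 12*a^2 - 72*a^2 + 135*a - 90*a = -96*a^3 - 84*a^2 + 45*a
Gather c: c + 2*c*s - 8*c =c*(2*s - 7)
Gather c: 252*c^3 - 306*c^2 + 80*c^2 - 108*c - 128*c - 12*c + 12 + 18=252*c^3 - 226*c^2 - 248*c + 30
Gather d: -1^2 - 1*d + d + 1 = 0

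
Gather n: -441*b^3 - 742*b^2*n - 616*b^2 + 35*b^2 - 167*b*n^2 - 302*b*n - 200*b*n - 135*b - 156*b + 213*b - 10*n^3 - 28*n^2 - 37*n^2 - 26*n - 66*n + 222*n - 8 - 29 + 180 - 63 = -441*b^3 - 581*b^2 - 78*b - 10*n^3 + n^2*(-167*b - 65) + n*(-742*b^2 - 502*b + 130) + 80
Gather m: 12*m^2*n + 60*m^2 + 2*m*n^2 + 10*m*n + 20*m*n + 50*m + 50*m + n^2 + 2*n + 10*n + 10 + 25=m^2*(12*n + 60) + m*(2*n^2 + 30*n + 100) + n^2 + 12*n + 35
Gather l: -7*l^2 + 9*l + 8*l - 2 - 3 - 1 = -7*l^2 + 17*l - 6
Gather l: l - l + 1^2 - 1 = 0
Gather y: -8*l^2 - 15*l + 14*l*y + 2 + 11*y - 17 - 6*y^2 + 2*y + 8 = -8*l^2 - 15*l - 6*y^2 + y*(14*l + 13) - 7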